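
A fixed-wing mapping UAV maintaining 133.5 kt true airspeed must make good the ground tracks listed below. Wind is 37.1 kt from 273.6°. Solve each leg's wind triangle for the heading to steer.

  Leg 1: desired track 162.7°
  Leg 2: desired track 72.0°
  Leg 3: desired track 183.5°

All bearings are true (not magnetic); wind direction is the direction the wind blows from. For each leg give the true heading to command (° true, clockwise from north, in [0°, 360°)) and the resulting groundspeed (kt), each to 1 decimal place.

Leg 1: heading=177.7°, groundspeed=142.2 kt
Leg 2: heading=66.1°, groundspeed=167.3 kt
Leg 3: heading=199.6°, groundspeed=128.3 kt

Leg 1: desired track 162.7°; wind correction +15.0° → command heading 177.7°, groundspeed 142.2 kt
Leg 2: desired track 72.0°; wind correction -5.9° → command heading 66.1°, groundspeed 167.3 kt
Leg 3: desired track 183.5°; wind correction +16.1° → command heading 199.6°, groundspeed 128.3 kt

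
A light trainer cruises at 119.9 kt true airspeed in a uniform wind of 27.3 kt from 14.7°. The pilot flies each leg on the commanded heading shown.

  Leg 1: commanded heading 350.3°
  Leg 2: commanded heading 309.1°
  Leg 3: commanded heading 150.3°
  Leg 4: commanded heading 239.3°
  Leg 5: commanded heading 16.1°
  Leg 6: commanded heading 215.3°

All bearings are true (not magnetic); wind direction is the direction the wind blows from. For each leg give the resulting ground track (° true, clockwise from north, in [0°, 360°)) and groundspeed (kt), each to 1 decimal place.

Leg 1: track=343.5°, groundspeed=95.7 kt
Leg 2: track=296.2°, groundspeed=111.4 kt
Leg 3: track=158.1°, groundspeed=140.7 kt
Leg 4: track=231.5°, groundspeed=140.7 kt
Leg 5: track=16.5°, groundspeed=92.6 kt
Leg 6: track=211.5°, groundspeed=145.8 kt

Leg 1: heading 350.3°; drift -6.8° → track 343.5°, groundspeed 95.7 kt
Leg 2: heading 309.1°; drift -12.9° → track 296.2°, groundspeed 111.4 kt
Leg 3: heading 150.3°; drift +7.8° → track 158.1°, groundspeed 140.7 kt
Leg 4: heading 239.3°; drift -7.8° → track 231.5°, groundspeed 140.7 kt
Leg 5: heading 16.1°; drift +0.4° → track 16.5°, groundspeed 92.6 kt
Leg 6: heading 215.3°; drift -3.8° → track 211.5°, groundspeed 145.8 kt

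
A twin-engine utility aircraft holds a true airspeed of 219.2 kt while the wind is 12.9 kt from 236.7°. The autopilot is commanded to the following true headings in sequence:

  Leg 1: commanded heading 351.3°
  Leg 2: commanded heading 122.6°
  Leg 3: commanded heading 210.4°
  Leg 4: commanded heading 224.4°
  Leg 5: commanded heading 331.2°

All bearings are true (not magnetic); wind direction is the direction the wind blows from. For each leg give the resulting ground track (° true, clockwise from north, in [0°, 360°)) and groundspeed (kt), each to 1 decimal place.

Leg 1: heading 351.3°; drift +3.0° → track 354.3°, groundspeed 224.9 kt
Leg 2: heading 122.6°; drift -3.0° → track 119.6°, groundspeed 224.8 kt
Leg 3: heading 210.4°; drift -1.6° → track 208.8°, groundspeed 207.7 kt
Leg 4: heading 224.4°; drift -0.8° → track 223.6°, groundspeed 206.6 kt
Leg 5: heading 331.2°; drift +3.3° → track 334.5°, groundspeed 220.6 kt

Leg 1: track=354.3°, groundspeed=224.9 kt
Leg 2: track=119.6°, groundspeed=224.8 kt
Leg 3: track=208.8°, groundspeed=207.7 kt
Leg 4: track=223.6°, groundspeed=206.6 kt
Leg 5: track=334.5°, groundspeed=220.6 kt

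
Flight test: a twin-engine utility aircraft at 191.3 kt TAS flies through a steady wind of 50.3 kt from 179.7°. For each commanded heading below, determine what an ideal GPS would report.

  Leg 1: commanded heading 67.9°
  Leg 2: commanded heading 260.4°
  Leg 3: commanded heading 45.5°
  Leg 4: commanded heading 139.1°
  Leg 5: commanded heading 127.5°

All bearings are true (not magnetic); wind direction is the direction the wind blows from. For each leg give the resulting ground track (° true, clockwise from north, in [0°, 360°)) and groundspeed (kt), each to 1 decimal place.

Leg 1: track=55.4°, groundspeed=215.1 kt
Leg 2: track=275.6°, groundspeed=189.8 kt
Leg 3: track=36.4°, groundspeed=229.2 kt
Leg 4: track=127.0°, groundspeed=156.6 kt
Leg 5: track=113.6°, groundspeed=165.3 kt

Leg 1: heading 67.9°; drift -12.5° → track 55.4°, groundspeed 215.1 kt
Leg 2: heading 260.4°; drift +15.2° → track 275.6°, groundspeed 189.8 kt
Leg 3: heading 45.5°; drift -9.1° → track 36.4°, groundspeed 229.2 kt
Leg 4: heading 139.1°; drift -12.1° → track 127.0°, groundspeed 156.6 kt
Leg 5: heading 127.5°; drift -13.9° → track 113.6°, groundspeed 165.3 kt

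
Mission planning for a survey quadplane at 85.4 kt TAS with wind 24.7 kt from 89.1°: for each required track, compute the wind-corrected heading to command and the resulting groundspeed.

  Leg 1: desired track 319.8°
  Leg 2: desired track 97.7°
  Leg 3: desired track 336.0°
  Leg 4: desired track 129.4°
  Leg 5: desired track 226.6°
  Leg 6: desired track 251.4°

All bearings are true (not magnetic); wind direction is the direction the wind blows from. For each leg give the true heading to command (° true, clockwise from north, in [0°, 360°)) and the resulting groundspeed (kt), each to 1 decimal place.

Leg 1: heading=332.7°, groundspeed=98.9 kt
Leg 2: heading=95.2°, groundspeed=60.9 kt
Leg 3: heading=351.4°, groundspeed=92.0 kt
Leg 4: heading=118.6°, groundspeed=65.1 kt
Leg 5: heading=215.3°, groundspeed=102.0 kt
Leg 6: heading=246.4°, groundspeed=108.6 kt

Leg 1: desired track 319.8°; wind correction +12.9° → command heading 332.7°, groundspeed 98.9 kt
Leg 2: desired track 97.7°; wind correction -2.5° → command heading 95.2°, groundspeed 60.9 kt
Leg 3: desired track 336.0°; wind correction +15.4° → command heading 351.4°, groundspeed 92.0 kt
Leg 4: desired track 129.4°; wind correction -10.8° → command heading 118.6°, groundspeed 65.1 kt
Leg 5: desired track 226.6°; wind correction -11.3° → command heading 215.3°, groundspeed 102.0 kt
Leg 6: desired track 251.4°; wind correction -5.0° → command heading 246.4°, groundspeed 108.6 kt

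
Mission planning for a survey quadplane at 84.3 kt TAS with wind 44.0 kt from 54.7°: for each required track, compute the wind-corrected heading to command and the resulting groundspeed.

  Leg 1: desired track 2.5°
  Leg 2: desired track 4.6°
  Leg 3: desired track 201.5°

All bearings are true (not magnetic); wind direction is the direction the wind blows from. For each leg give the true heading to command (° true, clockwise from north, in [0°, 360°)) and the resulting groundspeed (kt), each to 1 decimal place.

Leg 1: desired track 2.5°; wind correction +24.4° → command heading 26.9°, groundspeed 49.8 kt
Leg 2: desired track 4.6°; wind correction +23.6° → command heading 28.2°, groundspeed 49.0 kt
Leg 3: desired track 201.5°; wind correction -16.6° → command heading 184.9°, groundspeed 117.6 kt

Leg 1: heading=26.9°, groundspeed=49.8 kt
Leg 2: heading=28.2°, groundspeed=49.0 kt
Leg 3: heading=184.9°, groundspeed=117.6 kt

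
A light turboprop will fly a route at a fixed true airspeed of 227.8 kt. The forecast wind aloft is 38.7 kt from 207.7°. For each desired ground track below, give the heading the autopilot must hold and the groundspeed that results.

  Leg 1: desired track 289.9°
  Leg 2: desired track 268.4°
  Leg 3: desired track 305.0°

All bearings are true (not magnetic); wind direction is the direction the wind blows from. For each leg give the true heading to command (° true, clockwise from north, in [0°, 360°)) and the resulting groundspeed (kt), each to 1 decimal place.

Leg 1: heading=280.2°, groundspeed=219.3 kt
Leg 2: heading=259.9°, groundspeed=206.3 kt
Leg 3: heading=295.3°, groundspeed=229.5 kt

Leg 1: desired track 289.9°; wind correction -9.7° → command heading 280.2°, groundspeed 219.3 kt
Leg 2: desired track 268.4°; wind correction -8.5° → command heading 259.9°, groundspeed 206.3 kt
Leg 3: desired track 305.0°; wind correction -9.7° → command heading 295.3°, groundspeed 229.5 kt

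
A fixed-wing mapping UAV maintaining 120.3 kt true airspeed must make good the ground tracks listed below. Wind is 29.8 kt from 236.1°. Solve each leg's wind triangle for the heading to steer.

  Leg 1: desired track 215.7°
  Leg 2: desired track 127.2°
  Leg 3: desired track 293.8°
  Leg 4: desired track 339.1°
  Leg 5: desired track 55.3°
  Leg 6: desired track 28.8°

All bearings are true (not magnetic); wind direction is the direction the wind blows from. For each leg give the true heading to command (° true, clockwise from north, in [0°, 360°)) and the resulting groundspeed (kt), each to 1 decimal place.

Leg 1: heading=220.7°, groundspeed=91.9 kt
Leg 2: heading=140.8°, groundspeed=126.6 kt
Leg 3: heading=281.7°, groundspeed=101.7 kt
Leg 4: heading=325.1°, groundspeed=123.4 kt
Leg 5: heading=55.1°, groundspeed=150.1 kt
Leg 6: heading=22.3°, groundspeed=146.0 kt

Leg 1: desired track 215.7°; wind correction +5.0° → command heading 220.7°, groundspeed 91.9 kt
Leg 2: desired track 127.2°; wind correction +13.6° → command heading 140.8°, groundspeed 126.6 kt
Leg 3: desired track 293.8°; wind correction -12.1° → command heading 281.7°, groundspeed 101.7 kt
Leg 4: desired track 339.1°; wind correction -14.0° → command heading 325.1°, groundspeed 123.4 kt
Leg 5: desired track 55.3°; wind correction -0.2° → command heading 55.1°, groundspeed 150.1 kt
Leg 6: desired track 28.8°; wind correction -6.5° → command heading 22.3°, groundspeed 146.0 kt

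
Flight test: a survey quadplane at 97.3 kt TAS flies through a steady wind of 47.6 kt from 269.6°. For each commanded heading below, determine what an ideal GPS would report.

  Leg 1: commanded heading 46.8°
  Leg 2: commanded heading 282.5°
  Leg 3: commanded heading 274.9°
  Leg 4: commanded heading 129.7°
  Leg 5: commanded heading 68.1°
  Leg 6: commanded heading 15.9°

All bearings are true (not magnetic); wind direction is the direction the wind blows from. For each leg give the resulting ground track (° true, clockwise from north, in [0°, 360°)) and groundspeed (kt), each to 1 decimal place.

Leg 1: track=60.5°, groundspeed=136.1 kt
Leg 2: track=294.3°, groundspeed=52.0 kt
Leg 3: track=279.9°, groundspeed=50.1 kt
Leg 4: track=116.8°, groundspeed=137.2 kt
Leg 5: track=75.1°, groundspeed=142.7 kt
Leg 6: track=38.3°, groundspeed=119.7 kt

Leg 1: heading 46.8°; drift +13.7° → track 60.5°, groundspeed 136.1 kt
Leg 2: heading 282.5°; drift +11.8° → track 294.3°, groundspeed 52.0 kt
Leg 3: heading 274.9°; drift +5.0° → track 279.9°, groundspeed 50.1 kt
Leg 4: heading 129.7°; drift -12.9° → track 116.8°, groundspeed 137.2 kt
Leg 5: heading 68.1°; drift +7.0° → track 75.1°, groundspeed 142.7 kt
Leg 6: heading 15.9°; drift +22.4° → track 38.3°, groundspeed 119.7 kt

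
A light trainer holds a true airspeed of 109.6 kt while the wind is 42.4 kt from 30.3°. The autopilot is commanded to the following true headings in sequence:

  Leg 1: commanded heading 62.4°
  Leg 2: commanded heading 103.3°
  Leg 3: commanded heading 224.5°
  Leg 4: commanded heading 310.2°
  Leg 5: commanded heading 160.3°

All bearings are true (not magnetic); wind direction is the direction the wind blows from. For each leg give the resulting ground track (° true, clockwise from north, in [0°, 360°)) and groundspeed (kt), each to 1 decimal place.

Leg 1: heading 62.4°; drift +17.0° → track 79.4°, groundspeed 77.0 kt
Leg 2: heading 103.3°; drift +22.6° → track 125.9°, groundspeed 105.3 kt
Leg 3: heading 224.5°; drift -3.9° → track 220.6°, groundspeed 151.1 kt
Leg 4: heading 310.2°; drift -22.2° → track 288.0°, groundspeed 110.5 kt
Leg 5: heading 160.3°; drift +13.4° → track 173.7°, groundspeed 140.7 kt

Leg 1: track=79.4°, groundspeed=77.0 kt
Leg 2: track=125.9°, groundspeed=105.3 kt
Leg 3: track=220.6°, groundspeed=151.1 kt
Leg 4: track=288.0°, groundspeed=110.5 kt
Leg 5: track=173.7°, groundspeed=140.7 kt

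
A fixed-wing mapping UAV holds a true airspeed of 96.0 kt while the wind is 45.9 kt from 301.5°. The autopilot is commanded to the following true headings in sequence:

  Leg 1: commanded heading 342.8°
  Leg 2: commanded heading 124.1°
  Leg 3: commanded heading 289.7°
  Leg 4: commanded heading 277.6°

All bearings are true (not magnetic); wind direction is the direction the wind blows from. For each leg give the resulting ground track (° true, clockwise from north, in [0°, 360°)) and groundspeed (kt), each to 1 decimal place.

Leg 1: heading 342.8°; drift +26.2° → track 9.0°, groundspeed 68.6 kt
Leg 2: heading 124.1°; drift -0.8° → track 123.3°, groundspeed 141.9 kt
Leg 3: heading 289.7°; drift -10.4° → track 279.3°, groundspeed 51.9 kt
Leg 4: heading 277.6°; drift -19.0° → track 258.6°, groundspeed 57.1 kt

Leg 1: track=9.0°, groundspeed=68.6 kt
Leg 2: track=123.3°, groundspeed=141.9 kt
Leg 3: track=279.3°, groundspeed=51.9 kt
Leg 4: track=258.6°, groundspeed=57.1 kt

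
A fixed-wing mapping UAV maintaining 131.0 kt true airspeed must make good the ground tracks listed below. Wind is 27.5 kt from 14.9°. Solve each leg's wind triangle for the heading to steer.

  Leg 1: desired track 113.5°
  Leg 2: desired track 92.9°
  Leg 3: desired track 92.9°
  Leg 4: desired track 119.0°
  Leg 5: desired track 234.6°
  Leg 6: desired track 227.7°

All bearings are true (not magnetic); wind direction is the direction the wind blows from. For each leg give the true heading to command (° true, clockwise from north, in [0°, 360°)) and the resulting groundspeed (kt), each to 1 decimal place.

Leg 1: heading=101.5°, groundspeed=132.3 kt
Leg 2: heading=81.1°, groundspeed=122.5 kt
Leg 3: heading=81.1°, groundspeed=122.5 kt
Leg 4: heading=107.3°, groundspeed=135.0 kt
Leg 5: heading=242.3°, groundspeed=151.0 kt
Leg 6: heading=234.2°, groundspeed=153.3 kt

Leg 1: desired track 113.5°; wind correction -12.0° → command heading 101.5°, groundspeed 132.3 kt
Leg 2: desired track 92.9°; wind correction -11.8° → command heading 81.1°, groundspeed 122.5 kt
Leg 3: desired track 92.9°; wind correction -11.8° → command heading 81.1°, groundspeed 122.5 kt
Leg 4: desired track 119.0°; wind correction -11.7° → command heading 107.3°, groundspeed 135.0 kt
Leg 5: desired track 234.6°; wind correction +7.7° → command heading 242.3°, groundspeed 151.0 kt
Leg 6: desired track 227.7°; wind correction +6.5° → command heading 234.2°, groundspeed 153.3 kt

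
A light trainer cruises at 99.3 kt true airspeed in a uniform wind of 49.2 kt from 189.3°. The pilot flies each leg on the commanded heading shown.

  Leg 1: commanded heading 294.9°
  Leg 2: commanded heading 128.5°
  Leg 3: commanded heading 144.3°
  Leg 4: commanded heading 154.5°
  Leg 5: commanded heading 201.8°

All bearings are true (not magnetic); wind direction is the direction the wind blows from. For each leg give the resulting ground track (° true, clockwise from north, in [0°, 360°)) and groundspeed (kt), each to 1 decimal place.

Leg 1: track=317.7°, groundspeed=122.1 kt
Leg 2: track=98.8°, groundspeed=86.7 kt
Leg 3: track=116.0°, groundspeed=73.3 kt
Leg 4: track=129.0°, groundspeed=65.3 kt
Leg 5: track=213.5°, groundspeed=52.4 kt

Leg 1: heading 294.9°; drift +22.8° → track 317.7°, groundspeed 122.1 kt
Leg 2: heading 128.5°; drift -29.7° → track 98.8°, groundspeed 86.7 kt
Leg 3: heading 144.3°; drift -28.3° → track 116.0°, groundspeed 73.3 kt
Leg 4: heading 154.5°; drift -25.5° → track 129.0°, groundspeed 65.3 kt
Leg 5: heading 201.8°; drift +11.7° → track 213.5°, groundspeed 52.4 kt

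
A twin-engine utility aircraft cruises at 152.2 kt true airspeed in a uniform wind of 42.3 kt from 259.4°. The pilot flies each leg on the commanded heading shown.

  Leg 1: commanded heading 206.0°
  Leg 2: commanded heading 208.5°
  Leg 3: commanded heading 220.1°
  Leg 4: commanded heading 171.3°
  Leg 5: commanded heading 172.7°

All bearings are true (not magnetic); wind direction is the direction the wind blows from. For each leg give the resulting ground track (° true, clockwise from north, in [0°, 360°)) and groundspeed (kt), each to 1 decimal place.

Leg 1: track=191.0°, groundspeed=131.4 kt
Leg 2: track=193.8°, groundspeed=129.7 kt
Leg 3: track=207.5°, groundspeed=122.4 kt
Leg 4: track=155.6°, groundspeed=156.6 kt
Leg 5: track=157.0°, groundspeed=155.6 kt

Leg 1: heading 206.0°; drift -15.0° → track 191.0°, groundspeed 131.4 kt
Leg 2: heading 208.5°; drift -14.7° → track 193.8°, groundspeed 129.7 kt
Leg 3: heading 220.1°; drift -12.6° → track 207.5°, groundspeed 122.4 kt
Leg 4: heading 171.3°; drift -15.7° → track 155.6°, groundspeed 156.6 kt
Leg 5: heading 172.7°; drift -15.7° → track 157.0°, groundspeed 155.6 kt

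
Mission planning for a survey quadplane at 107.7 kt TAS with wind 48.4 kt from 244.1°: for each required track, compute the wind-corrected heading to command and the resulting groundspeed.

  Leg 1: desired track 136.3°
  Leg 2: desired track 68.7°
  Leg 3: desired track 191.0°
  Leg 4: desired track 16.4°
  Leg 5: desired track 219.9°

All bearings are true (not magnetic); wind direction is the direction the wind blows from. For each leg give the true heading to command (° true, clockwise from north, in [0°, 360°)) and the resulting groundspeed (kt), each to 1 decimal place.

Leg 1: heading=161.6°, groundspeed=112.1 kt
Leg 2: heading=70.8°, groundspeed=155.9 kt
Leg 3: heading=212.1°, groundspeed=71.4 kt
Leg 4: heading=357.0°, groundspeed=134.2 kt
Leg 5: heading=230.5°, groundspeed=61.7 kt

Leg 1: desired track 136.3°; wind correction +25.3° → command heading 161.6°, groundspeed 112.1 kt
Leg 2: desired track 68.7°; wind correction +2.1° → command heading 70.8°, groundspeed 155.9 kt
Leg 3: desired track 191.0°; wind correction +21.1° → command heading 212.1°, groundspeed 71.4 kt
Leg 4: desired track 16.4°; wind correction -19.4° → command heading 357.0°, groundspeed 134.2 kt
Leg 5: desired track 219.9°; wind correction +10.6° → command heading 230.5°, groundspeed 61.7 kt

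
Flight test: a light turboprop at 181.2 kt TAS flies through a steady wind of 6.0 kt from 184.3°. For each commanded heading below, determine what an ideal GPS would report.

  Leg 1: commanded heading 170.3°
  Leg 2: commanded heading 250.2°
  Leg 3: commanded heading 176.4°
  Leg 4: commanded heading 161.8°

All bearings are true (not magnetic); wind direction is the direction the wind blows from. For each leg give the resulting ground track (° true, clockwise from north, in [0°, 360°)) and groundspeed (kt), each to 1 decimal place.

Leg 1: track=169.8°, groundspeed=175.4 kt
Leg 2: track=252.0°, groundspeed=178.8 kt
Leg 3: track=176.1°, groundspeed=175.3 kt
Leg 4: track=161.1°, groundspeed=175.7 kt

Leg 1: heading 170.3°; drift -0.5° → track 169.8°, groundspeed 175.4 kt
Leg 2: heading 250.2°; drift +1.8° → track 252.0°, groundspeed 178.8 kt
Leg 3: heading 176.4°; drift -0.3° → track 176.1°, groundspeed 175.3 kt
Leg 4: heading 161.8°; drift -0.7° → track 161.1°, groundspeed 175.7 kt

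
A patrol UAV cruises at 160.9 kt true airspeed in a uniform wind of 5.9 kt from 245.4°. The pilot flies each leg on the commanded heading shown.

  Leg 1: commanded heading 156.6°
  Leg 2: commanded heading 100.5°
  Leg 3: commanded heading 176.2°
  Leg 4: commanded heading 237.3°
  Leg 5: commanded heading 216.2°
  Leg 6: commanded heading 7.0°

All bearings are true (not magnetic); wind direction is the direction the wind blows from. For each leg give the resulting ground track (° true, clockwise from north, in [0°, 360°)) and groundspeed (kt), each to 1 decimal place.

Leg 1: track=154.5°, groundspeed=160.9 kt
Leg 2: track=99.3°, groundspeed=165.8 kt
Leg 3: track=174.2°, groundspeed=158.9 kt
Leg 4: track=237.0°, groundspeed=155.1 kt
Leg 5: track=215.1°, groundspeed=155.8 kt
Leg 6: track=8.8°, groundspeed=164.1 kt

Leg 1: heading 156.6°; drift -2.1° → track 154.5°, groundspeed 160.9 kt
Leg 2: heading 100.5°; drift -1.2° → track 99.3°, groundspeed 165.8 kt
Leg 3: heading 176.2°; drift -2.0° → track 174.2°, groundspeed 158.9 kt
Leg 4: heading 237.3°; drift -0.3° → track 237.0°, groundspeed 155.1 kt
Leg 5: heading 216.2°; drift -1.1° → track 215.1°, groundspeed 155.8 kt
Leg 6: heading 7.0°; drift +1.8° → track 8.8°, groundspeed 164.1 kt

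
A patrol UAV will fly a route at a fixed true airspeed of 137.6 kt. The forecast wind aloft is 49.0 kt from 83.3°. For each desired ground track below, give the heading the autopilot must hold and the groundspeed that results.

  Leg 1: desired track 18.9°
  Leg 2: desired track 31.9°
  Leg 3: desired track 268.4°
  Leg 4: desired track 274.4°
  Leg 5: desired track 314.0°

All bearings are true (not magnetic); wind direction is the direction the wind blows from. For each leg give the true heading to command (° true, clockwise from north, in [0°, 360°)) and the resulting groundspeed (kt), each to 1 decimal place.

Leg 1: desired track 18.9°; wind correction +18.7° → command heading 37.6°, groundspeed 109.1 kt
Leg 2: desired track 31.9°; wind correction +16.2° → command heading 48.1°, groundspeed 101.6 kt
Leg 3: desired track 268.4°; wind correction +1.8° → command heading 270.2°, groundspeed 186.3 kt
Leg 4: desired track 274.4°; wind correction +3.9° → command heading 278.3°, groundspeed 185.4 kt
Leg 5: desired track 314.0°; wind correction +16.0° → command heading 330.0°, groundspeed 163.3 kt

Leg 1: heading=37.6°, groundspeed=109.1 kt
Leg 2: heading=48.1°, groundspeed=101.6 kt
Leg 3: heading=270.2°, groundspeed=186.3 kt
Leg 4: heading=278.3°, groundspeed=185.4 kt
Leg 5: heading=330.0°, groundspeed=163.3 kt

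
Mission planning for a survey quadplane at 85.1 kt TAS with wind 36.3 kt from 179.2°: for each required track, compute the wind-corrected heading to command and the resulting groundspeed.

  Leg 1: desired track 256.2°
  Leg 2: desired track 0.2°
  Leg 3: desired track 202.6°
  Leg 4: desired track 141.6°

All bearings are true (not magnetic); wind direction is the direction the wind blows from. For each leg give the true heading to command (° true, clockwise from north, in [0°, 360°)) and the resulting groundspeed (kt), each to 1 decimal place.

Leg 1: heading=231.6°, groundspeed=69.2 kt
Leg 2: heading=0.6°, groundspeed=121.4 kt
Leg 3: heading=192.8°, groundspeed=50.6 kt
Leg 4: heading=156.7°, groundspeed=53.4 kt

Leg 1: desired track 256.2°; wind correction -24.6° → command heading 231.6°, groundspeed 69.2 kt
Leg 2: desired track 0.2°; wind correction +0.4° → command heading 0.6°, groundspeed 121.4 kt
Leg 3: desired track 202.6°; wind correction -9.8° → command heading 192.8°, groundspeed 50.6 kt
Leg 4: desired track 141.6°; wind correction +15.1° → command heading 156.7°, groundspeed 53.4 kt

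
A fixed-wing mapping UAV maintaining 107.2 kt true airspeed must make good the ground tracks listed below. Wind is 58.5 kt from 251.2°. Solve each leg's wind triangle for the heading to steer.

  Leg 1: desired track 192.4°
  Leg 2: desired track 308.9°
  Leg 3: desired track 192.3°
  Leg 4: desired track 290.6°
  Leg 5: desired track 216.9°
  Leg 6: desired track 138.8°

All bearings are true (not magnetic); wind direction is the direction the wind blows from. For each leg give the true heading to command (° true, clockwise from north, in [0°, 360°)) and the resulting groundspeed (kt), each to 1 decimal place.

Leg 1: heading=220.2°, groundspeed=64.5 kt
Leg 2: heading=281.4°, groundspeed=63.9 kt
Leg 3: heading=220.2°, groundspeed=64.6 kt
Leg 4: heading=270.3°, groundspeed=55.4 kt
Leg 5: heading=234.8°, groundspeed=53.7 kt
Leg 6: heading=169.1°, groundspeed=114.8 kt

Leg 1: desired track 192.4°; wind correction +27.8° → command heading 220.2°, groundspeed 64.5 kt
Leg 2: desired track 308.9°; wind correction -27.5° → command heading 281.4°, groundspeed 63.9 kt
Leg 3: desired track 192.3°; wind correction +27.9° → command heading 220.2°, groundspeed 64.6 kt
Leg 4: desired track 290.6°; wind correction -20.3° → command heading 270.3°, groundspeed 55.4 kt
Leg 5: desired track 216.9°; wind correction +17.9° → command heading 234.8°, groundspeed 53.7 kt
Leg 6: desired track 138.8°; wind correction +30.3° → command heading 169.1°, groundspeed 114.8 kt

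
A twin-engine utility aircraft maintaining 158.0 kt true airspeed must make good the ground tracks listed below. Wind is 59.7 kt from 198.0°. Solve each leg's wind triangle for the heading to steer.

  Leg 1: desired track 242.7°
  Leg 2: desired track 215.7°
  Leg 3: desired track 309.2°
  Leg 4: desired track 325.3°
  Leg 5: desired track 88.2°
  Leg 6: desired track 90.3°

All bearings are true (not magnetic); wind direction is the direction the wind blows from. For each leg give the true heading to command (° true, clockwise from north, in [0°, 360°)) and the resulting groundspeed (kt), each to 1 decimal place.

Leg 1: heading=227.3°, groundspeed=109.9 kt
Leg 2: heading=209.1°, groundspeed=100.1 kt
Leg 3: heading=288.6°, groundspeed=169.5 kt
Leg 4: heading=307.8°, groundspeed=186.9 kt
Leg 5: heading=109.0°, groundspeed=167.9 kt
Leg 6: heading=111.4°, groundspeed=165.6 kt

Leg 1: desired track 242.7°; wind correction -15.4° → command heading 227.3°, groundspeed 109.9 kt
Leg 2: desired track 215.7°; wind correction -6.6° → command heading 209.1°, groundspeed 100.1 kt
Leg 3: desired track 309.2°; wind correction -20.6° → command heading 288.6°, groundspeed 169.5 kt
Leg 4: desired track 325.3°; wind correction -17.5° → command heading 307.8°, groundspeed 186.9 kt
Leg 5: desired track 88.2°; wind correction +20.8° → command heading 109.0°, groundspeed 167.9 kt
Leg 6: desired track 90.3°; wind correction +21.1° → command heading 111.4°, groundspeed 165.6 kt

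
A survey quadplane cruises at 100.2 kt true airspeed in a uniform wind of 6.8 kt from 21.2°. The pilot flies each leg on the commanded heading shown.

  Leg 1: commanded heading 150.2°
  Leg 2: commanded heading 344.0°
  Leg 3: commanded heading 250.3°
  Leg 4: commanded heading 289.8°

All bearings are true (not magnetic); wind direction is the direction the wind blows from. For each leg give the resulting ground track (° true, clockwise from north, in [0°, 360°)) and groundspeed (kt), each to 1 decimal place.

Leg 1: track=153.1°, groundspeed=104.6 kt
Leg 2: track=341.5°, groundspeed=94.9 kt
Leg 3: track=247.5°, groundspeed=104.8 kt
Leg 4: track=285.9°, groundspeed=100.6 kt

Leg 1: heading 150.2°; drift +2.9° → track 153.1°, groundspeed 104.6 kt
Leg 2: heading 344.0°; drift -2.5° → track 341.5°, groundspeed 94.9 kt
Leg 3: heading 250.3°; drift -2.8° → track 247.5°, groundspeed 104.8 kt
Leg 4: heading 289.8°; drift -3.9° → track 285.9°, groundspeed 100.6 kt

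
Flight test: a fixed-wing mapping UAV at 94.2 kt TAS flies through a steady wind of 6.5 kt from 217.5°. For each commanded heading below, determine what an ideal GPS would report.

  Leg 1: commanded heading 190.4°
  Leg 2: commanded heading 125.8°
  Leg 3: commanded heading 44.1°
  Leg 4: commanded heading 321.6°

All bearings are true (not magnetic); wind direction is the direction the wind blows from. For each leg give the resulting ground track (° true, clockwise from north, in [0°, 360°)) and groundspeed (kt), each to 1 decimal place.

Leg 1: heading 190.4°; drift -1.9° → track 188.5°, groundspeed 88.5 kt
Leg 2: heading 125.8°; drift -3.9° → track 121.9°, groundspeed 94.6 kt
Leg 3: heading 44.1°; drift -0.4° → track 43.7°, groundspeed 100.7 kt
Leg 4: heading 321.6°; drift +3.8° → track 325.4°, groundspeed 96.0 kt

Leg 1: track=188.5°, groundspeed=88.5 kt
Leg 2: track=121.9°, groundspeed=94.6 kt
Leg 3: track=43.7°, groundspeed=100.7 kt
Leg 4: track=325.4°, groundspeed=96.0 kt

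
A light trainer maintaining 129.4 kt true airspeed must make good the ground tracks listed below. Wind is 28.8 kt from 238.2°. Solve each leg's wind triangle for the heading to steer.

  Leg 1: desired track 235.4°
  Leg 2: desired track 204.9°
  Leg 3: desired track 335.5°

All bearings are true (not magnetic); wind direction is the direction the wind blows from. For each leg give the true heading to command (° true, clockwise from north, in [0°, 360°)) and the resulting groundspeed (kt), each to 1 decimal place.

Leg 1: heading=236.0°, groundspeed=100.6 kt
Leg 2: heading=211.9°, groundspeed=104.4 kt
Leg 3: heading=322.7°, groundspeed=129.9 kt

Leg 1: desired track 235.4°; wind correction +0.6° → command heading 236.0°, groundspeed 100.6 kt
Leg 2: desired track 204.9°; wind correction +7.0° → command heading 211.9°, groundspeed 104.4 kt
Leg 3: desired track 335.5°; wind correction -12.8° → command heading 322.7°, groundspeed 129.9 kt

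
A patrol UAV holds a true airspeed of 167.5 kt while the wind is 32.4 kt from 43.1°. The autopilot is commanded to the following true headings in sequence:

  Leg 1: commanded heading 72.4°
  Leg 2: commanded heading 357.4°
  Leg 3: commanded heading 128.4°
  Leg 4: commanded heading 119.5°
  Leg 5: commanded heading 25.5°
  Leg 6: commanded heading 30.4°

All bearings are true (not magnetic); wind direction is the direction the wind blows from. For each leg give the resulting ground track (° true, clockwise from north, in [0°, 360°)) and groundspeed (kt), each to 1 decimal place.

Leg 1: track=78.9°, groundspeed=140.1 kt
Leg 2: track=348.3°, groundspeed=146.7 kt
Leg 3: track=139.5°, groundspeed=168.0 kt
Leg 4: track=130.6°, groundspeed=163.0 kt
Leg 5: track=21.4°, groundspeed=137.0 kt
Leg 6: track=27.4°, groundspeed=136.1 kt

Leg 1: heading 72.4°; drift +6.5° → track 78.9°, groundspeed 140.1 kt
Leg 2: heading 357.4°; drift -9.1° → track 348.3°, groundspeed 146.7 kt
Leg 3: heading 128.4°; drift +11.1° → track 139.5°, groundspeed 168.0 kt
Leg 4: heading 119.5°; drift +11.1° → track 130.6°, groundspeed 163.0 kt
Leg 5: heading 25.5°; drift -4.1° → track 21.4°, groundspeed 137.0 kt
Leg 6: heading 30.4°; drift -3.0° → track 27.4°, groundspeed 136.1 kt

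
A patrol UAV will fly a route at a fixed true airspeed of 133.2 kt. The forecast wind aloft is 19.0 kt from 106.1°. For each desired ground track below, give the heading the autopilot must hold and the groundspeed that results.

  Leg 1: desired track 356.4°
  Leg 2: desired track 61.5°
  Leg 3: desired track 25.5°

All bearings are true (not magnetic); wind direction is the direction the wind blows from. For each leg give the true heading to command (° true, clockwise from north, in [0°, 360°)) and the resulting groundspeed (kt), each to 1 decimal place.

Leg 1: heading=4.1°, groundspeed=138.4 kt
Leg 2: heading=67.2°, groundspeed=119.0 kt
Leg 3: heading=33.6°, groundspeed=128.8 kt

Leg 1: desired track 356.4°; wind correction +7.7° → command heading 4.1°, groundspeed 138.4 kt
Leg 2: desired track 61.5°; wind correction +5.7° → command heading 67.2°, groundspeed 119.0 kt
Leg 3: desired track 25.5°; wind correction +8.1° → command heading 33.6°, groundspeed 128.8 kt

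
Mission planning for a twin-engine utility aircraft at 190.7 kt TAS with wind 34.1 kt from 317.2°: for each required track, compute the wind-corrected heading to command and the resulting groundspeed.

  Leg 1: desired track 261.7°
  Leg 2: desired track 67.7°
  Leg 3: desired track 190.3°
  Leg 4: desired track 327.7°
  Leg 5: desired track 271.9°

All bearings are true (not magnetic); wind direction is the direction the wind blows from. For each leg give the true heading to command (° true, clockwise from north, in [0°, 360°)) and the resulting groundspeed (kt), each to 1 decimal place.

Leg 1: desired track 261.7°; wind correction +8.5° → command heading 270.2°, groundspeed 169.3 kt
Leg 2: desired track 67.7°; wind correction -9.6° → command heading 58.1°, groundspeed 199.9 kt
Leg 3: desired track 190.3°; wind correction +8.2° → command heading 198.5°, groundspeed 209.2 kt
Leg 4: desired track 327.7°; wind correction -1.9° → command heading 325.8°, groundspeed 157.1 kt
Leg 5: desired track 271.9°; wind correction +7.3° → command heading 279.2°, groundspeed 165.2 kt

Leg 1: heading=270.2°, groundspeed=169.3 kt
Leg 2: heading=58.1°, groundspeed=199.9 kt
Leg 3: heading=198.5°, groundspeed=209.2 kt
Leg 4: heading=325.8°, groundspeed=157.1 kt
Leg 5: heading=279.2°, groundspeed=165.2 kt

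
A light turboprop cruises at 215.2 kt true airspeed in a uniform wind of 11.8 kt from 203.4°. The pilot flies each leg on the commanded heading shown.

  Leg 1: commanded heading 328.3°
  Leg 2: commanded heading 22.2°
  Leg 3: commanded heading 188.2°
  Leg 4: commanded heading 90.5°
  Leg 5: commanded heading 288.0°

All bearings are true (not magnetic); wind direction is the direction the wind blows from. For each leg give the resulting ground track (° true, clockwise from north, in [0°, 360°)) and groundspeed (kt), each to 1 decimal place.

Leg 1: track=330.8°, groundspeed=222.2 kt
Leg 2: track=22.3°, groundspeed=227.0 kt
Leg 3: track=187.3°, groundspeed=203.8 kt
Leg 4: track=87.7°, groundspeed=220.1 kt
Leg 5: track=291.1°, groundspeed=214.4 kt

Leg 1: heading 328.3°; drift +2.5° → track 330.8°, groundspeed 222.2 kt
Leg 2: heading 22.2°; drift +0.1° → track 22.3°, groundspeed 227.0 kt
Leg 3: heading 188.2°; drift -0.9° → track 187.3°, groundspeed 203.8 kt
Leg 4: heading 90.5°; drift -2.8° → track 87.7°, groundspeed 220.1 kt
Leg 5: heading 288.0°; drift +3.1° → track 291.1°, groundspeed 214.4 kt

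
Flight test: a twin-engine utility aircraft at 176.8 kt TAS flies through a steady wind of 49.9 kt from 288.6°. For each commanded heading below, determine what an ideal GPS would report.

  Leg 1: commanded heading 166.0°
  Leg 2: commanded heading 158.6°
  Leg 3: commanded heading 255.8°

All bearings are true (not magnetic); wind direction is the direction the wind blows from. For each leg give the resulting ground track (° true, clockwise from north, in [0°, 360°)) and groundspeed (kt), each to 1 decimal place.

Leg 1: heading 166.0°; drift -11.7° → track 154.3°, groundspeed 208.0 kt
Leg 2: heading 158.6°; drift -10.4° → track 148.2°, groundspeed 212.3 kt
Leg 3: heading 255.8°; drift -11.3° → track 244.5°, groundspeed 137.5 kt

Leg 1: track=154.3°, groundspeed=208.0 kt
Leg 2: track=148.2°, groundspeed=212.3 kt
Leg 3: track=244.5°, groundspeed=137.5 kt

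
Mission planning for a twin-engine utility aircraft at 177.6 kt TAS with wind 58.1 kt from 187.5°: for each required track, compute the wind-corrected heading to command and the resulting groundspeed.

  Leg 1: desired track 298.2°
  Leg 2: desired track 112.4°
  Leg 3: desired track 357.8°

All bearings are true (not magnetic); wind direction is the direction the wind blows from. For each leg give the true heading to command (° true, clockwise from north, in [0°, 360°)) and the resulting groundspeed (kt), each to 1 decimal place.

Leg 1: desired track 298.2°; wind correction -17.8° → command heading 280.4°, groundspeed 189.6 kt
Leg 2: desired track 112.4°; wind correction +18.4° → command heading 130.8°, groundspeed 153.6 kt
Leg 3: desired track 357.8°; wind correction -3.2° → command heading 354.6°, groundspeed 234.6 kt

Leg 1: heading=280.4°, groundspeed=189.6 kt
Leg 2: heading=130.8°, groundspeed=153.6 kt
Leg 3: heading=354.6°, groundspeed=234.6 kt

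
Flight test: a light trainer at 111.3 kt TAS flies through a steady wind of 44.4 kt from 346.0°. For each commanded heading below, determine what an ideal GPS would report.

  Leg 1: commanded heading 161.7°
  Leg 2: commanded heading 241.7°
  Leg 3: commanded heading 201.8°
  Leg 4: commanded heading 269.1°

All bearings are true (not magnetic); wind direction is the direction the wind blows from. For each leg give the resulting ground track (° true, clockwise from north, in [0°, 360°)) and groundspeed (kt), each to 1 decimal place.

Leg 1: track=162.9°, groundspeed=155.6 kt
Leg 2: track=222.3°, groundspeed=129.6 kt
Leg 3: track=191.8°, groundspeed=149.6 kt
Leg 4: track=246.0°, groundspeed=110.1 kt

Leg 1: heading 161.7°; drift +1.2° → track 162.9°, groundspeed 155.6 kt
Leg 2: heading 241.7°; drift -19.4° → track 222.3°, groundspeed 129.6 kt
Leg 3: heading 201.8°; drift -10.0° → track 191.8°, groundspeed 149.6 kt
Leg 4: heading 269.1°; drift -23.1° → track 246.0°, groundspeed 110.1 kt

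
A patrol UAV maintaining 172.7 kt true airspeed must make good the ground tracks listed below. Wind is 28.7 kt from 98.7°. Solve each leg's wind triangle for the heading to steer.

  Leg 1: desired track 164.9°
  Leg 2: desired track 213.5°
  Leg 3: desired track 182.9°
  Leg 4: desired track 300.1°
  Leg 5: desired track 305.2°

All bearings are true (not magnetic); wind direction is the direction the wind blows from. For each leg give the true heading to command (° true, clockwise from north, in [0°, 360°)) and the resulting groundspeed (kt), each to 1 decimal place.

Leg 1: heading=156.2°, groundspeed=159.1 kt
Leg 2: heading=204.8°, groundspeed=182.8 kt
Leg 3: heading=173.4°, groundspeed=167.4 kt
Leg 4: heading=303.6°, groundspeed=199.1 kt
Leg 5: heading=309.5°, groundspeed=197.9 kt

Leg 1: desired track 164.9°; wind correction -8.7° → command heading 156.2°, groundspeed 159.1 kt
Leg 2: desired track 213.5°; wind correction -8.7° → command heading 204.8°, groundspeed 182.8 kt
Leg 3: desired track 182.9°; wind correction -9.5° → command heading 173.4°, groundspeed 167.4 kt
Leg 4: desired track 300.1°; wind correction +3.5° → command heading 303.6°, groundspeed 199.1 kt
Leg 5: desired track 305.2°; wind correction +4.3° → command heading 309.5°, groundspeed 197.9 kt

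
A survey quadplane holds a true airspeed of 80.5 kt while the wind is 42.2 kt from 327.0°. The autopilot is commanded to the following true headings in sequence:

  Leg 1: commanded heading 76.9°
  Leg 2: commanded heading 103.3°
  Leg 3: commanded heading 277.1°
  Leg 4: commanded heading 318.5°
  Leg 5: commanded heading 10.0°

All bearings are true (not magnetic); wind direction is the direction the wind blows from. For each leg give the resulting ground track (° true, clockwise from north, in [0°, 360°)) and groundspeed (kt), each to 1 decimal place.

Leg 1: track=99.6°, groundspeed=102.8 kt
Leg 2: track=118.0°, groundspeed=114.8 kt
Leg 3: track=245.9°, groundspeed=62.3 kt
Leg 4: track=309.4°, groundspeed=39.3 kt
Leg 5: track=40.1°, groundspeed=57.4 kt

Leg 1: heading 76.9°; drift +22.7° → track 99.6°, groundspeed 102.8 kt
Leg 2: heading 103.3°; drift +14.7° → track 118.0°, groundspeed 114.8 kt
Leg 3: heading 277.1°; drift -31.2° → track 245.9°, groundspeed 62.3 kt
Leg 4: heading 318.5°; drift -9.1° → track 309.4°, groundspeed 39.3 kt
Leg 5: heading 10.0°; drift +30.1° → track 40.1°, groundspeed 57.4 kt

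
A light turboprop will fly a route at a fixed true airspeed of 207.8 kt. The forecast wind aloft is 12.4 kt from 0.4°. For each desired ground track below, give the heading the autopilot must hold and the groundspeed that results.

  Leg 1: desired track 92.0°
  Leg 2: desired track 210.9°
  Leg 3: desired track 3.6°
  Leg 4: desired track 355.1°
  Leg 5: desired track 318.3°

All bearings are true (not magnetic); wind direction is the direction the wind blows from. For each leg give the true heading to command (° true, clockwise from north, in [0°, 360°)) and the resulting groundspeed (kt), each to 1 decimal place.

Leg 1: desired track 92.0°; wind correction -3.4° → command heading 88.6°, groundspeed 207.8 kt
Leg 2: desired track 210.9°; wind correction +1.7° → command heading 212.6°, groundspeed 218.4 kt
Leg 3: desired track 3.6°; wind correction -0.2° → command heading 3.4°, groundspeed 195.4 kt
Leg 4: desired track 355.1°; wind correction +0.3° → command heading 355.4°, groundspeed 195.4 kt
Leg 5: desired track 318.3°; wind correction +2.3° → command heading 320.6°, groundspeed 198.4 kt

Leg 1: heading=88.6°, groundspeed=207.8 kt
Leg 2: heading=212.6°, groundspeed=218.4 kt
Leg 3: heading=3.4°, groundspeed=195.4 kt
Leg 4: heading=355.4°, groundspeed=195.4 kt
Leg 5: heading=320.6°, groundspeed=198.4 kt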